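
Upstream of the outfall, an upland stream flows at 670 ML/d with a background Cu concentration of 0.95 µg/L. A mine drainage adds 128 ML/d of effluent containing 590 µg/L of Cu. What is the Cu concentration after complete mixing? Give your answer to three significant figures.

95.4 µg/L

After mixing, C = (670.0·0.9500 + 128.0·590.0) / 798.0 = 76160/798.0 = 95.43 µg/L.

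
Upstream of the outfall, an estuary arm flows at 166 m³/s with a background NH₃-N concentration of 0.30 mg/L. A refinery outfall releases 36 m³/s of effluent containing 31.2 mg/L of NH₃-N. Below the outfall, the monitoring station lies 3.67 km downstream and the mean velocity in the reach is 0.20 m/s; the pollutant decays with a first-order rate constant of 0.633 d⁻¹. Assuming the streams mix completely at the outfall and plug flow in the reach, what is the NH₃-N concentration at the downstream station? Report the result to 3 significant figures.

Mixed concentration C = ΣQC/ΣQ = (166.0·0.3000 + 36.00·31.20) / 202.0 = 1173/202.0 = 5.807 mg/L.
Travel time t = 3.67·1000 / 0.20 = 18350 s = 5.097 h.
First-order decay: C = 5.807·exp(−k·t) = 5.807·0.8742 = 5.076 mg/L.

5.08 mg/L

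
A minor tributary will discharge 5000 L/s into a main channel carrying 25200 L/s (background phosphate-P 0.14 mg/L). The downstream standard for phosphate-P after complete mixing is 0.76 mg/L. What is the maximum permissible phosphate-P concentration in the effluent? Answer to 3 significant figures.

3.88 mg/L

At the limit, (Qr·Cr + Qe·Cₑ)/(Qr + Qe) = 0.76:
Cₑ = (30200·0.76 − 25200·0.1400) / 5000 = 3.885 mg/L.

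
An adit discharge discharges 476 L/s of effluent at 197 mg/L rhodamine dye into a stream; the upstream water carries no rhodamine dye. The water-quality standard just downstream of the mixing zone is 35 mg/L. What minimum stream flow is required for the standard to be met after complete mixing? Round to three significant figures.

Set C_mix = 35: (Q·0 + 476.0·197.0) / (Q + 476.0) = 35
→ Q = 476.0·(197.0 − 35)/(35 − 0) = 2203 L/s.

2200 L/s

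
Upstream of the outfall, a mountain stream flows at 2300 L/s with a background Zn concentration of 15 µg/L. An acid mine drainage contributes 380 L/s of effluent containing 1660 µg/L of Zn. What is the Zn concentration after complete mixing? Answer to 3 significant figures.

248 µg/L

Mass balance: C = (2300·15.00 + 380.0·1660) / 2680 = 665300/2680 = 248.2 µg/L.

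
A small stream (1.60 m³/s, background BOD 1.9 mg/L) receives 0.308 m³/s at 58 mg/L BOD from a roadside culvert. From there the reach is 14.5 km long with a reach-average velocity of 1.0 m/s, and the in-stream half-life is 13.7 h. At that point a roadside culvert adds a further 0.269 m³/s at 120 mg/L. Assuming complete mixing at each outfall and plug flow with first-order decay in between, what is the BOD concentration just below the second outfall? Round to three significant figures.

22.7 mg/L

Mass balance: C = (1.600·1.900 + 0.3080·58.00) / 1.908 = 20.90/1.908 = 10.96 mg/L; combined flow 1.908 m³/s.
Travel time t = 14.5·1000 / 1.0 = 14500 s = 4.028 h.
Half-life 13.7 h → k = ln 2 / 13.7 = 0.05059 h⁻¹ = 1.214 d⁻¹.
First-order decay: C = 10.96·exp(−k·t) = 10.96·0.8156 = 8.936 mg/L.
At the second outfall, C = (1.908·8.936 + 0.2690·120.0) / (1.908 + 0.2690) = 22.66 mg/L.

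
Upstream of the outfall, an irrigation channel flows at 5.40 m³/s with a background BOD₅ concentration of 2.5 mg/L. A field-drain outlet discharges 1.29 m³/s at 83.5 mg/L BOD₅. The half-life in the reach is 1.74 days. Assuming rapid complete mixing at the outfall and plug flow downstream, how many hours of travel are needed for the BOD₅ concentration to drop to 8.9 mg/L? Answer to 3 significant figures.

42.8 h

Conservation of mass: C = (5.400·2.500 + 1.290·83.50) / 6.690 = 121.2/6.690 = 18.12 mg/L.
Half-life 1.74 d → k = ln 2 / 1.74 = 0.3984 d⁻¹.
18.12·exp(−k·t) = 8.9 → t = ln(18.12/8.9)/k = 154200 s = 42.83 h.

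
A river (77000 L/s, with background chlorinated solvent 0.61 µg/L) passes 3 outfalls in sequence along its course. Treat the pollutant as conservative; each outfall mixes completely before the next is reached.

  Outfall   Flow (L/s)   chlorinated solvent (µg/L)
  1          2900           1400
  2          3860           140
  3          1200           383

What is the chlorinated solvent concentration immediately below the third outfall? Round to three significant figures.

After outfall 1: Q = 77000 + 2900 = 79900 L/s; C = (77000·0.6100 + 2900·1400)/79900 = 51.40 µg/L.
After outfall 2: Q = 79900 + 3860 = 83760 L/s; C = (79900·51.40 + 3860·140.0)/83760 = 55.48 µg/L.
After outfall 3: Q = 83760 + 1200 = 84960 L/s; C = (83760·55.48 + 1200·383.0)/84960 = 60.11 µg/L.

60.1 µg/L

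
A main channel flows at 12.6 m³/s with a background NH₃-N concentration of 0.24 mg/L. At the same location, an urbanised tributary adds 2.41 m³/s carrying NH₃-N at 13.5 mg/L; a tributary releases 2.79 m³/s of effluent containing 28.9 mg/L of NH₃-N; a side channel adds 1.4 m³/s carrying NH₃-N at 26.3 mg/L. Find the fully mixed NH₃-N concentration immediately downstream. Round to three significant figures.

7.97 mg/L

Conservation of mass: C = (12.60·0.2400 + 2.410·13.50 + 2.790·28.90 + 1.400·26.30) / 19.20 = 153.0/19.20 = 7.969 mg/L.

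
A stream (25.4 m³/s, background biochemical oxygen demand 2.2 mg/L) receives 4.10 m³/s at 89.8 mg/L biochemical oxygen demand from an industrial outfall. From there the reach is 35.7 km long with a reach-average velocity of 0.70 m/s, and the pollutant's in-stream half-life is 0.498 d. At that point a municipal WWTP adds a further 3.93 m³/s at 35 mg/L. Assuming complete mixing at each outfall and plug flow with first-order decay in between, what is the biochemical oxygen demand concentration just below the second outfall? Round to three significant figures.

Flow-weighted average: C = (25.40·2.200 + 4.100·89.80) / 29.50 = 424.1/29.50 = 14.37 mg/L; combined flow 29.50 m³/s.
Travel time t = 35.7·1000 / 0.70 = 51000 s = 14.17 h.
Half-life 0.498 d → k = ln 2 / 0.498 = 1.392 d⁻¹.
First-order decay: C = 14.37·exp(−k·t) = 14.37·0.4397 = 6.321 mg/L.
At the second outfall, C = (29.50·6.321 + 3.930·35.00) / (29.50 + 3.930) = 9.693 mg/L.

9.69 mg/L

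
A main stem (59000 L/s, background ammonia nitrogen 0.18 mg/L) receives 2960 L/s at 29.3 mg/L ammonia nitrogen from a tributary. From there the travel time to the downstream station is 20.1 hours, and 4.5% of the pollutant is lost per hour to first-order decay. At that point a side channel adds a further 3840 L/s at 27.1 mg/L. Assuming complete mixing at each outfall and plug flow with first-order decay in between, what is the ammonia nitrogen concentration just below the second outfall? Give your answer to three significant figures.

2.17 mg/L

Conservation of mass: C = (59000·0.1800 + 2960·29.30) / 61960 = 97350/61960 = 1.571 mg/L; combined flow 61960 L/s.
4.5%/h lost → k = −ln(1 − 0.045) = 0.04604 h⁻¹.
After decay, C = 1.571 × e^(−kt) = 1.571 × 0.3963 = 0.6227 mg/L.
Second outfall: C = (61960·0.6227 + 3840·27.10)/65800 = 2.168 mg/L.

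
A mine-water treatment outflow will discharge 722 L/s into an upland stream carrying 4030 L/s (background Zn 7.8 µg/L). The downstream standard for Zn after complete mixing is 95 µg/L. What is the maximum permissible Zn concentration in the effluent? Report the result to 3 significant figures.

At the limit, (Qr·Cr + Qe·Cₑ)/(Qr + Qe) = 95:
Cₑ = (4752·95 − 4030·7.800) / 722.0 = 581.7 µg/L.

582 µg/L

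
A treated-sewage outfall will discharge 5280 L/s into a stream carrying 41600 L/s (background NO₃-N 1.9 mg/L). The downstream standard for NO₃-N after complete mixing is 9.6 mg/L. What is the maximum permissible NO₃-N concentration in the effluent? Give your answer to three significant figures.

At the limit, (Qr·Cr + Qe·Cₑ)/(Qr + Qe) = 9.6:
Cₑ = (46880·9.6 − 41600·1.900) / 5280 = 70.27 mg/L.

70.3 mg/L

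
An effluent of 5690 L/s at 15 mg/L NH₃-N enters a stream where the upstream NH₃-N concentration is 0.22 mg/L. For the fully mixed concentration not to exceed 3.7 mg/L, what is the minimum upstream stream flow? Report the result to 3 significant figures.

18500 L/s

Set C_mix = 3.7: (Q·0.2200 + 5690·15.00) / (Q + 5690) = 3.7
→ Q = 5690·(15.00 − 3.7)/(3.7 − 0.2200) = 18480 L/s.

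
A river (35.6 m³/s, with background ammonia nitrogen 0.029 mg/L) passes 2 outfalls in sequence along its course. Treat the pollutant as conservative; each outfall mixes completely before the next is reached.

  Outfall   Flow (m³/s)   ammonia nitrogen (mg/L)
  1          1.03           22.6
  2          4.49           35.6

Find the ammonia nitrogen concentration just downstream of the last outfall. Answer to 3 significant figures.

After outfall 1: Q = 35.60 + 1.030 = 36.63 m³/s; C = (35.60·0.02900 + 1.030·22.60)/36.63 = 0.6637 mg/L.
After outfall 2: Q = 36.63 + 4.490 = 41.12 m³/s; C = (36.63·0.6637 + 4.490·35.60)/41.12 = 4.478 mg/L.

4.48 mg/L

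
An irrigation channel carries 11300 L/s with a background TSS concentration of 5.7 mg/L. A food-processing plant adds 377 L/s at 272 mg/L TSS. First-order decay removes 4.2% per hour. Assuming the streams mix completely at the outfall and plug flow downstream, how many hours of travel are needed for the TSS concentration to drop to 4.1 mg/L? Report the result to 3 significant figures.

Conservation of mass: C = (11300·5.700 + 377.0·272.0) / 11680 = 167000/11680 = 14.30 mg/L.
4.2%/h lost → k = −ln(1 − 0.042) = 0.04291 h⁻¹.
14.30·exp(−k·t) = 4.1 → t = ln(14.30/4.1)/k = 104800 s = 29.11 h.

29.1 h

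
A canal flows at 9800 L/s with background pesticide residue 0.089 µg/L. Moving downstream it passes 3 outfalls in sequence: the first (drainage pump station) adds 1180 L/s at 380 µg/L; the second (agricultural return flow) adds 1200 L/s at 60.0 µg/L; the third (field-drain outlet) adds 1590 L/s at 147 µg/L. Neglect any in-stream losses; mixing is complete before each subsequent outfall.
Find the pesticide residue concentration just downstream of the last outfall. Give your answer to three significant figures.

54.8 µg/L

After outfall 1: Q = 9800 + 1180 = 10980 L/s; C = (9800·0.08900 + 1180·380.0)/10980 = 40.92 µg/L.
After outfall 2: Q = 10980 + 1200 = 12180 L/s; C = (10980·40.92 + 1200·60.00)/12180 = 42.80 µg/L.
After outfall 3: Q = 12180 + 1590 = 13770 L/s; C = (12180·42.80 + 1590·147.0)/13770 = 54.83 µg/L.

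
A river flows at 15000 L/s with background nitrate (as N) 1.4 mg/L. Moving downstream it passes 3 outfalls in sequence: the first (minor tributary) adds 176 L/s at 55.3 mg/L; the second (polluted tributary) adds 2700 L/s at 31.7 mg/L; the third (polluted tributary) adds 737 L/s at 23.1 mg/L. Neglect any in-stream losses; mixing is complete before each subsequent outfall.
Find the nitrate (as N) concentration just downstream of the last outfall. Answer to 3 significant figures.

7.16 mg/L

Below outfall 1: Q → 15180 L/s, C = (15000·1.400 + 176.0·55.30)/15180 = 2.025 mg/L.
Below outfall 2: Q → 17880 L/s, C = (15180·2.025 + 2700·31.70)/17880 = 6.507 mg/L.
Below outfall 3: Q → 18610 L/s, C = (17880·6.507 + 737.0·23.10)/18610 = 7.164 mg/L.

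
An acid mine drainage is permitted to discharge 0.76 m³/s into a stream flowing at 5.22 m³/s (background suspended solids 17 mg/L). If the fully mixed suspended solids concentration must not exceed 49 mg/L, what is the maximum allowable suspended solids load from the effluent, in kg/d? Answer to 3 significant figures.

17600 kg/d

Mass balance at the limit: 5.220·17.00 + 0.7600·Cₑ = 5.980·49 → Cₑ = 268.8 mg/L.
Load = 0.7600 m³/s × 268.8 g/m³ × 86 400 s/d = 17650 kg/d.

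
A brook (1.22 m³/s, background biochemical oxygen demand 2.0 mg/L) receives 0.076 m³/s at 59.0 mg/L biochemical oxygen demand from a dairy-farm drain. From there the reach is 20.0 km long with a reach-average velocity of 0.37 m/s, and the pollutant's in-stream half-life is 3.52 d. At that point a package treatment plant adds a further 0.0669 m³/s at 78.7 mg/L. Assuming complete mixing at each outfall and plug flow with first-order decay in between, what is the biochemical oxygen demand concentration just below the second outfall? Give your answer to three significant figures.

After mixing, C = (1.220·2.000 + 0.07600·59.00) / 1.296 = 6.924/1.296 = 5.343 mg/L; combined flow 1.296 m³/s.
Travel time t = 20.0·1000 / 0.37 = 54050 s = 15.02 h.
Half-life 3.52 d → k = ln 2 / 3.52 = 0.1969 d⁻¹.
Decay over the reach: 5.343·exp(−kt) = 5.343·0.8841 = 4.723 mg/L.
Second outfall: C = (1.296·4.723 + 0.06690·78.70)/1.363 = 8.355 mg/L.

8.35 mg/L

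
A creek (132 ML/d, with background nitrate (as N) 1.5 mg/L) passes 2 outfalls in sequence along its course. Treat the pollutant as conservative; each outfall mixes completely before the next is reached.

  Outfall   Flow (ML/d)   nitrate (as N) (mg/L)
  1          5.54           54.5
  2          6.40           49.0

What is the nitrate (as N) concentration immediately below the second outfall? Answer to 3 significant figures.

5.65 mg/L

Below outfall 1: Q → 137.5 ML/d, C = (132.0·1.500 + 5.540·54.50)/137.5 = 3.635 mg/L.
Below outfall 2: Q → 143.9 ML/d, C = (137.5·3.635 + 6.400·49.00)/143.9 = 5.652 mg/L.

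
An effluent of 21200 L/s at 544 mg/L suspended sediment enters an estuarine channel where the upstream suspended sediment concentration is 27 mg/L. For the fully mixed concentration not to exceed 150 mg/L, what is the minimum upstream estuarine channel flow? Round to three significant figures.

Set C_mix = 150: (Q·27.00 + 21200·544.0) / (Q + 21200) = 150
→ Q = 21200·(544.0 − 150)/(150 − 27.00) = 67910 L/s.

67900 L/s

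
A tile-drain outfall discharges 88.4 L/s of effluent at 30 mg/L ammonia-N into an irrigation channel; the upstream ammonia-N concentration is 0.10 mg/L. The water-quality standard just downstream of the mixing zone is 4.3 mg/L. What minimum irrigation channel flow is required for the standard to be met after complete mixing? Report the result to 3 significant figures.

Set C_mix = 4.3: (Q·0.1000 + 88.40·30.00) / (Q + 88.40) = 4.3
→ Q = 88.40·(30.00 − 4.3)/(4.3 − 0.1000) = 540.9 L/s.

541 L/s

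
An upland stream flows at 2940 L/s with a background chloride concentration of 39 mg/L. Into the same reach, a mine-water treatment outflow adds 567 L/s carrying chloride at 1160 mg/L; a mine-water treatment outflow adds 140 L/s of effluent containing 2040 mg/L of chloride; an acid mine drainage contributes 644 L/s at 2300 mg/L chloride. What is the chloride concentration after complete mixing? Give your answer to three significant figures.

592 mg/L

After mixing, C = (2940·39.00 + 567.0·1160 + 140.0·2040 + 644.0·2300) / 4291 = 2539000/4291 = 591.7 mg/L.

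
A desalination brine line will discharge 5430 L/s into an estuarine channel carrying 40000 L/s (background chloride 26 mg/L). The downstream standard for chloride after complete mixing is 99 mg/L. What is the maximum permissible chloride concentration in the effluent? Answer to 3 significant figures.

637 mg/L

At the limit, (Qr·Cr + Qe·Cₑ)/(Qr + Qe) = 99:
Cₑ = (45430·99 − 40000·26.00) / 5430 = 636.8 mg/L.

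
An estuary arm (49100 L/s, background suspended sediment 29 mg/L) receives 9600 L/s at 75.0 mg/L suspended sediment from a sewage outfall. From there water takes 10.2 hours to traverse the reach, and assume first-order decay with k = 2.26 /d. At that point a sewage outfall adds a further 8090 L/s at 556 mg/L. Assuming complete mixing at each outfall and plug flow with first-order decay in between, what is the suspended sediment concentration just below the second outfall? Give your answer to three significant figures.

Mass balance: C = (49100·29.00 + 9600·75.00) / 58700 = 2144000/58700 = 36.52 mg/L; combined flow 58700 L/s.
Applying C = C₀e^(−kt): 36.52 × 0.3827 = 13.98 mg/L.
Second outfall: C = (58700·13.98 + 8090·556.0)/66790 = 79.63 mg/L.

79.6 mg/L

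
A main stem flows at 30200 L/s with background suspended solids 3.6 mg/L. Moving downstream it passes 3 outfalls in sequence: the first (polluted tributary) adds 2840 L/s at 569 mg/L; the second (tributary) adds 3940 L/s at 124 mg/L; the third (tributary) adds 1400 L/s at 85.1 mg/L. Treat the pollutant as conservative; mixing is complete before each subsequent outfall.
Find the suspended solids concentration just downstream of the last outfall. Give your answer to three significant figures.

After outfall 1: Q = 30200 + 2840 = 33040 L/s; C = (30200·3.600 + 2840·569.0)/33040 = 52.20 mg/L.
After outfall 2: Q = 33040 + 3940 = 36980 L/s; C = (33040·52.20 + 3940·124.0)/36980 = 59.85 mg/L.
After outfall 3: Q = 36980 + 1400 = 38380 L/s; C = (36980·59.85 + 1400·85.10)/38380 = 60.77 mg/L.

60.8 mg/L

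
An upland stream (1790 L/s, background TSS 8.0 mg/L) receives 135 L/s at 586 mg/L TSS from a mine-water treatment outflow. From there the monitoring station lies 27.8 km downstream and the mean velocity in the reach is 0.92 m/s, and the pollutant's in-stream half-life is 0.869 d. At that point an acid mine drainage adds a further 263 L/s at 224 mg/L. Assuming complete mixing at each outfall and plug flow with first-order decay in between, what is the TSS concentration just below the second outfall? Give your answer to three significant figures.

59.2 mg/L

Mixed concentration C = ΣQC/ΣQ = (1790·8.000 + 135.0·586.0) / 1925 = 93430/1925 = 48.54 mg/L; combined flow 1925 L/s.
Travel time t = 27.8·1000 / 0.92 = 30220 s = 8.394 h.
Half-life 0.869 d → k = ln 2 / 0.869 = 0.7976 d⁻¹.
First-order decay: C = 48.54·exp(−k·t) = 48.54·0.7566 = 36.72 mg/L.
At the second outfall, C = (1925·36.72 + 263.0·224.0) / (1925 + 263.0) = 59.23 mg/L.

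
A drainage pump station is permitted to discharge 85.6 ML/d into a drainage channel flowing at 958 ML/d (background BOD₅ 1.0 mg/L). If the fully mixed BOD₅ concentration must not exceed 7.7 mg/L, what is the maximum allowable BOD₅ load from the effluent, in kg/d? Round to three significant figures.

7080 kg/d

Mass balance at the limit: 958.0·1.000 + 85.60·Cₑ = 1044·7.7 → Cₑ = 82.68 mg/L.
85.60 ML/d = 0.9907 m³/s. Load = 0.9907 m³/s × 82.68 g/m³ × 86 400 s/d = 7078 kg/d.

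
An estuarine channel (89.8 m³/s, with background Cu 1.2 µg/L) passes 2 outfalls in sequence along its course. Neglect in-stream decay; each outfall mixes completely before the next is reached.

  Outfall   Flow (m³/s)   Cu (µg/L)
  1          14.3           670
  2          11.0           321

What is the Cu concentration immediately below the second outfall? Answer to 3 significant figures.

115 µg/L

Below outfall 1: Q → 104.1 m³/s, C = (89.80·1.200 + 14.30·670.0)/104.1 = 93.07 µg/L.
Below outfall 2: Q → 115.1 m³/s, C = (104.1·93.07 + 11.00·321.0)/115.1 = 114.9 µg/L.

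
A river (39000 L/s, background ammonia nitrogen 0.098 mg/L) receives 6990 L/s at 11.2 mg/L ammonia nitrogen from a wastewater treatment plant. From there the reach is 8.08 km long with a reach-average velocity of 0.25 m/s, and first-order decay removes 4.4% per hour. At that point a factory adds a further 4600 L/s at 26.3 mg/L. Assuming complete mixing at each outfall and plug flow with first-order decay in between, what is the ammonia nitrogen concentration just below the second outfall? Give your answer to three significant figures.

3.48 mg/L

Flow-weighted average: C = (39000·0.09800 + 6990·11.20) / 45990 = 82110/45990 = 1.785 mg/L; combined flow 45990 L/s.
Travel time t = 8.08·1000 / 0.25 = 32320 s = 8.978 h.
4.4%/h lost → k = −ln(1 − 0.044) = 0.04500 h⁻¹.
Decay over the reach: 1.785·exp(−kt) = 1.785·0.6677 = 1.192 mg/L.
Second outfall: C = (45990·1.192 + 4600·26.30)/50590 = 3.475 mg/L.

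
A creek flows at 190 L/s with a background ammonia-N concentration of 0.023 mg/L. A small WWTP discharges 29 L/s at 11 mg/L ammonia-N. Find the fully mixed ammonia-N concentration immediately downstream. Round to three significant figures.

1.48 mg/L

After mixing, C = (190.0·0.02300 + 29.00·11.00) / 219.0 = 323.4/219.0 = 1.477 mg/L.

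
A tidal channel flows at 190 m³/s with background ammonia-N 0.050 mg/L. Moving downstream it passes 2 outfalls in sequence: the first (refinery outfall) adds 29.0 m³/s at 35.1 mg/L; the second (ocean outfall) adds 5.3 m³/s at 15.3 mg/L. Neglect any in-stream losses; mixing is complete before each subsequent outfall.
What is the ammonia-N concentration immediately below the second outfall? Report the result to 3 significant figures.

4.94 mg/L

Outfall 1: combined Q = 219.0 m³/s; C = (190.0·0.05000 + 29.00·35.10)/219.0 = 4.691 mg/L.
Outfall 2: combined Q = 224.3 m³/s; C = (219.0·4.691 + 5.300·15.30)/224.3 = 4.942 mg/L.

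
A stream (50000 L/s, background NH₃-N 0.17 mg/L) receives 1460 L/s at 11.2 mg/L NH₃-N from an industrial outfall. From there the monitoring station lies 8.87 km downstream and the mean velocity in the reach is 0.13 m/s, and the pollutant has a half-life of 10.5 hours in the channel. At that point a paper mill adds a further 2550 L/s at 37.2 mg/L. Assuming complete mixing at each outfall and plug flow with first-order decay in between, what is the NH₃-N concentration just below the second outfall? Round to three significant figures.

1.89 mg/L

Mixed concentration C = ΣQC/ΣQ = (50000·0.1700 + 1460·11.20) / 51460 = 24850/51460 = 0.4829 mg/L; combined flow 51460 L/s.
Travel time t = 8.87·1000 / 0.13 = 68230 s = 18.95 h.
Half-life 10.5 h → k = ln 2 / 10.5 = 0.06601 h⁻¹ = 1.584 d⁻¹.
Decay over the reach: 0.4829·exp(−kt) = 0.4829·0.2862 = 0.1382 mg/L.
At the second outfall, C = (51460·0.1382 + 2550·37.20) / (51460 + 2550) = 1.888 mg/L.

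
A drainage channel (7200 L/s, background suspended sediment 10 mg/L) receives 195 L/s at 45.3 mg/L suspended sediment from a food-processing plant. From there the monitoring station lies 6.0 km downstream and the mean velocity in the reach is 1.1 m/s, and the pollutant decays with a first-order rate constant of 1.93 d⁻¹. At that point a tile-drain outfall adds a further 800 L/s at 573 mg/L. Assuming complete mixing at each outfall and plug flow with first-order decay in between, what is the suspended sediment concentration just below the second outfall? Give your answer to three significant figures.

Flow-weighted average: C = (7200·10.00 + 195.0·45.30) / 7395 = 80830/7395 = 10.93 mg/L; combined flow 7395 L/s.
Travel time t = 6.0·1000 / 1.1 = 5455 s = 1.515 h.
Applying C = C₀e^(−kt): 10.93 × 0.8853 = 9.677 mg/L.
Second outfall: C = (7395·9.677 + 800.0·573.0)/8195 = 64.67 mg/L.

64.7 mg/L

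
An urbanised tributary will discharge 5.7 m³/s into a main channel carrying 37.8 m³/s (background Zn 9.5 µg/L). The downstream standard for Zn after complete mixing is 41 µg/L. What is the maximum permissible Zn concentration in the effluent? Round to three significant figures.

At the limit, (Qr·Cr + Qe·Cₑ)/(Qr + Qe) = 41:
Cₑ = (43.50·41 − 37.80·9.500) / 5.700 = 249.9 µg/L.

250 µg/L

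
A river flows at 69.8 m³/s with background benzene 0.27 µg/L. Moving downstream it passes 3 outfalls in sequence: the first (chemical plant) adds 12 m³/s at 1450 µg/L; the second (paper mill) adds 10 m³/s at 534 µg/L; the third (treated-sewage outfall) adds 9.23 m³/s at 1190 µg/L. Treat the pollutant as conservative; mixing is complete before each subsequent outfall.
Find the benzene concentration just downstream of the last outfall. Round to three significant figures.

Outfall 1: combined Q = 81.80 m³/s; C = (69.80·0.2700 + 12.00·1450)/81.80 = 212.9 µg/L.
Outfall 2: combined Q = 91.80 m³/s; C = (81.80·212.9 + 10.00·534.0)/91.80 = 247.9 µg/L.
Outfall 3: combined Q = 101.0 m³/s; C = (91.80·247.9 + 9.230·1190)/101.0 = 334.0 µg/L.

334 µg/L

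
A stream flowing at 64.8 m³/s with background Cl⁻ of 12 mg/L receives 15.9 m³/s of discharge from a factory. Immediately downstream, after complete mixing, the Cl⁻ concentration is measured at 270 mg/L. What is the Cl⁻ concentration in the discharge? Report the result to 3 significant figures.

1320 mg/L

Mass balance: 64.80·12.00 + 15.90·Cₑ = 80.70·270.0
→ Cₑ = (80.70·270.0 − 64.80·12.00) / 15.90 = 1321 mg/L.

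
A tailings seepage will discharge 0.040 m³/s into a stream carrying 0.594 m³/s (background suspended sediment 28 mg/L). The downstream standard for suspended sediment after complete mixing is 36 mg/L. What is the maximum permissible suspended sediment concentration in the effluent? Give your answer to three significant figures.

At the limit, (Qr·Cr + Qe·Cₑ)/(Qr + Qe) = 36:
Cₑ = (0.6340·36 − 0.5940·28.00) / 0.04000 = 154.8 mg/L.

155 mg/L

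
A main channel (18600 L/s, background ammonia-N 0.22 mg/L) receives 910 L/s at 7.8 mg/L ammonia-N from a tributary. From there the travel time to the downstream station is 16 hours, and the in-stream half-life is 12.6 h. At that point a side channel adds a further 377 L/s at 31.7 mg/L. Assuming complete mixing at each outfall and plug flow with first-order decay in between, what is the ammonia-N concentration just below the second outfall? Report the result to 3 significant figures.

0.834 mg/L

Flow-weighted average: C = (18600·0.2200 + 910.0·7.800) / 19510 = 11190/19510 = 0.5736 mg/L; combined flow 19510 L/s.
Half-life 12.6 h → k = ln 2 / 12.6 = 0.05501 h⁻¹ = 1.320 d⁻¹.
After decay, C = 0.5736 × e^(−kt) = 0.5736 × 0.4147 = 0.2379 mg/L.
Second outfall: C = (19510·0.2379 + 377.0·31.70)/19890 = 0.8343 mg/L.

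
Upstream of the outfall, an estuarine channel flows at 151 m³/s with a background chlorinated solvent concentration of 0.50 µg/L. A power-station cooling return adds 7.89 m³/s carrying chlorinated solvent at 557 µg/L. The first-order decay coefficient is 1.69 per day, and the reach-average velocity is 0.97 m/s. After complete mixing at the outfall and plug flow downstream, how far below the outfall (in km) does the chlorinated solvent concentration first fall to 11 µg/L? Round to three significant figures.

After mixing, C = (151.0·0.5000 + 7.890·557.0) / 158.9 = 4470/158.9 = 28.13 µg/L.
Set 28.13·exp(−k·t) = 11 → t = ln(28.13/11)/k = 48010 s = 13.34 h.
Distance = v·t = 0.97·48010 = 46570 m = 46.57 km.

46.6 km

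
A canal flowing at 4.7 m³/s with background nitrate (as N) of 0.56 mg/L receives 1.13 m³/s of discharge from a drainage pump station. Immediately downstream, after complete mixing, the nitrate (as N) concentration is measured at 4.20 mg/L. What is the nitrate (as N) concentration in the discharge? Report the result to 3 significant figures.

19.3 mg/L

Mass balance: 4.700·0.5600 + 1.130·Cₑ = 5.830·4.200
→ Cₑ = (5.830·4.200 − 4.700·0.5600) / 1.130 = 19.34 mg/L.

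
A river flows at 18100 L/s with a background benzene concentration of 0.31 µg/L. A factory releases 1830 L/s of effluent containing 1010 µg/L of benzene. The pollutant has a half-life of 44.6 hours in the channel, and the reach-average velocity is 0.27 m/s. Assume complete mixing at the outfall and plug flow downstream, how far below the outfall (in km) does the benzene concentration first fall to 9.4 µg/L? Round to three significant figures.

143 km

Flow-weighted average: C = (18100·0.3100 + 1830·1010) / 19930 = 1854000/19930 = 93.02 µg/L.
Half-life 44.6 h → k = ln 2 / 44.6 = 0.01554 h⁻¹ = 0.3730 d⁻¹.
Set 93.02·exp(−k·t) = 9.4 → t = ln(93.02/9.4)/k = 530900 s = 147.5 h.
Distance = v·t = 0.27·530900 = 143400 m = 143.4 km.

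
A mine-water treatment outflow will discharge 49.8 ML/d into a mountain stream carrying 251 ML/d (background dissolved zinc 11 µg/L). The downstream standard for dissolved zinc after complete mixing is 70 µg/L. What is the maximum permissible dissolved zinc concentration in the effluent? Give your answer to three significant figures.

At the limit, (Qr·Cr + Qe·Cₑ)/(Qr + Qe) = 70:
Cₑ = (300.8·70 − 251.0·11.00) / 49.80 = 367.4 µg/L.

367 µg/L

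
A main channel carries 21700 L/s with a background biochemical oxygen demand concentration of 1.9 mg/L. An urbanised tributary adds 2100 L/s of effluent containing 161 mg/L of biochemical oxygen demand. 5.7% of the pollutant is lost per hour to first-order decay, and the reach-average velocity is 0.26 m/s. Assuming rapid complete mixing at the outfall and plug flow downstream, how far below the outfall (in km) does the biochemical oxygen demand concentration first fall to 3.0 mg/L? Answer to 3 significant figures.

26.6 km

Mixed concentration C = ΣQC/ΣQ = (21700·1.900 + 2100·161.0) / 23800 = 379300/23800 = 15.94 mg/L.
5.7%/h lost → k = −ln(1 − 0.057) = 0.05869 h⁻¹.
Set 15.94·exp(−k·t) = 3.0 → t = ln(15.94/3.0)/k = 102400 s = 28.46 h.
Distance = v·t = 0.26·102400 = 26640 m = 26.64 km.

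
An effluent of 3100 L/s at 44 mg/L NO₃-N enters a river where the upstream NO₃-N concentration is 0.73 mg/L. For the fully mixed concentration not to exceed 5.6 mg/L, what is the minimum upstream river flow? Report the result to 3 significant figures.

Set C_mix = 5.6: (Q·0.7300 + 3100·44.00) / (Q + 3100) = 5.6
→ Q = 3100·(44.00 − 5.6)/(5.6 − 0.7300) = 24440 L/s.

24400 L/s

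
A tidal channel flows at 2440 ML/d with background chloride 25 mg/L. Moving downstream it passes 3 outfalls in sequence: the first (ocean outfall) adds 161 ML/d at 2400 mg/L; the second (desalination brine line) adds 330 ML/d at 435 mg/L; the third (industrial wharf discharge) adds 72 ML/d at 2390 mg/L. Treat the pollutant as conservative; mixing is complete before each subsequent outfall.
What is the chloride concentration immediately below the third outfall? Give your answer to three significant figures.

Below outfall 1: Q → 2601 ML/d, C = (2440·25.00 + 161.0·2400)/2601 = 172.0 mg/L.
Below outfall 2: Q → 2931 ML/d, C = (2601·172.0 + 330.0·435.0)/2931 = 201.6 mg/L.
Below outfall 3: Q → 3003 ML/d, C = (2931·201.6 + 72.00·2390)/3003 = 254.1 mg/L.

254 mg/L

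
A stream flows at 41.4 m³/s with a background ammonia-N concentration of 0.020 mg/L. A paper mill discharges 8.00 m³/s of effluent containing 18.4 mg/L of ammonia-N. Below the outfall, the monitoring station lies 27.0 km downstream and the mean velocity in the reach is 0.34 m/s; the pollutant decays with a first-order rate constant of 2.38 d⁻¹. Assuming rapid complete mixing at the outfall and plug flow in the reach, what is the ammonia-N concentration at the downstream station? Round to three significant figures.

0.336 mg/L

After mixing, C = (41.40·0.02000 + 8.000·18.40) / 49.40 = 148.0/49.40 = 2.997 mg/L.
Travel time t = 27.0·1000 / 0.34 = 79410 s = 22.06 h.
Decay over the reach: 2.997·exp(−kt) = 2.997·0.1122 = 0.3362 mg/L.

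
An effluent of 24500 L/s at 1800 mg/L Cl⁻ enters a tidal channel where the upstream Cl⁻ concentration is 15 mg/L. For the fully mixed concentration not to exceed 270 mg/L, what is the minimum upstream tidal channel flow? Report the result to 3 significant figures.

147000 L/s

Set C_mix = 270: (Q·15.00 + 24500·1800) / (Q + 24500) = 270
→ Q = 24500·(1800 − 270)/(270 − 15.00) = 147000 L/s.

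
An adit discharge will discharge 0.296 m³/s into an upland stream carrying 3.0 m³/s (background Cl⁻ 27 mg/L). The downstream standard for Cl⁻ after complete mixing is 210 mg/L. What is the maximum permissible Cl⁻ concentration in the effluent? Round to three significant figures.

2060 mg/L

At the limit, (Qr·Cr + Qe·Cₑ)/(Qr + Qe) = 210:
Cₑ = (3.296·210 − 3.000·27.00) / 0.2960 = 2065 mg/L.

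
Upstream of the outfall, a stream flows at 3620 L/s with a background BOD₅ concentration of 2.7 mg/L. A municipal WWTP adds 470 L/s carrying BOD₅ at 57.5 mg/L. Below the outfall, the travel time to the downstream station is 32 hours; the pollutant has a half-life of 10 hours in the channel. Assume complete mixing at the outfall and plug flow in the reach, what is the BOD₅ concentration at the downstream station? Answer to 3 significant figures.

Flow-weighted average: C = (3620·2.700 + 470.0·57.50) / 4090 = 36800/4090 = 8.997 mg/L.
Half-life 10 h → k = ln 2 / 10 = 0.06931 h⁻¹ = 1.664 d⁻¹.
After decay, C = 8.997 × e^(−kt) = 8.997 × 0.1088 = 0.9791 mg/L.

0.979 mg/L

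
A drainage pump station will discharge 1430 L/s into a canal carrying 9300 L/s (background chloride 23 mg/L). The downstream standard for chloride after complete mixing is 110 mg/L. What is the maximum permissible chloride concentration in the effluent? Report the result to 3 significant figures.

676 mg/L

At the limit, (Qr·Cr + Qe·Cₑ)/(Qr + Qe) = 110:
Cₑ = (10730·110 − 9300·23.00) / 1430 = 675.8 mg/L.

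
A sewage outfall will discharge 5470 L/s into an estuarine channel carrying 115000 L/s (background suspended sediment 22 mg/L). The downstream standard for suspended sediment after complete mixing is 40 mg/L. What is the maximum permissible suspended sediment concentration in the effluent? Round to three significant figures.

418 mg/L

At the limit, (Qr·Cr + Qe·Cₑ)/(Qr + Qe) = 40:
Cₑ = (120500·40 − 115000·22.00) / 5470 = 418.4 mg/L.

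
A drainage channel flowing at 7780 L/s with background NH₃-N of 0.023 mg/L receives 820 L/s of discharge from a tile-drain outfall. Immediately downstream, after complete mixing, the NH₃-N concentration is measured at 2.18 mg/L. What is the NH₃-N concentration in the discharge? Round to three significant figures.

22.6 mg/L

Mass balance: 7780·0.02300 + 820.0·Cₑ = 8600·2.180
→ Cₑ = (8600·2.180 − 7780·0.02300) / 820.0 = 22.65 mg/L.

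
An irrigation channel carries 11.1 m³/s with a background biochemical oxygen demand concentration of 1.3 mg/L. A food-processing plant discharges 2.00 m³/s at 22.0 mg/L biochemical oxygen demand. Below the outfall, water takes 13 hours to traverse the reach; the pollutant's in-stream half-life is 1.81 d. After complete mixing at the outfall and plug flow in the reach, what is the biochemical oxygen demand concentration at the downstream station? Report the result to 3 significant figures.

Mixed concentration C = ΣQC/ΣQ = (11.10·1.300 + 2.000·22.00) / 13.10 = 58.43/13.10 = 4.460 mg/L.
Half-life 1.81 d → k = ln 2 / 1.81 = 0.3830 d⁻¹.
Decay over the reach: 4.460·exp(−kt) = 4.460·0.8127 = 3.625 mg/L.

3.62 mg/L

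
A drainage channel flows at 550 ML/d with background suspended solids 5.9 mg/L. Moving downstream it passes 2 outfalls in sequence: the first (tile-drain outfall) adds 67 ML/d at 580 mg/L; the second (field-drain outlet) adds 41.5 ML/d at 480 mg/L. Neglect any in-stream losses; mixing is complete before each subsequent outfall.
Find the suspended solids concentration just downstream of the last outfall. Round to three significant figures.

Outfall 1: combined Q = 617.0 ML/d; C = (550.0·5.900 + 67.00·580.0)/617.0 = 68.24 mg/L.
Outfall 2: combined Q = 658.5 ML/d; C = (617.0·68.24 + 41.50·480.0)/658.5 = 94.19 mg/L.

94.2 mg/L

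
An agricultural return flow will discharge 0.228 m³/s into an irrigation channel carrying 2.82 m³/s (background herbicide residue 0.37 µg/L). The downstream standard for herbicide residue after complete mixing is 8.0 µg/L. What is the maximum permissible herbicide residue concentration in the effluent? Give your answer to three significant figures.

At the limit, (Qr·Cr + Qe·Cₑ)/(Qr + Qe) = 8.0:
Cₑ = (3.048·8.0 − 2.820·0.3700) / 0.2280 = 102.4 µg/L.

102 µg/L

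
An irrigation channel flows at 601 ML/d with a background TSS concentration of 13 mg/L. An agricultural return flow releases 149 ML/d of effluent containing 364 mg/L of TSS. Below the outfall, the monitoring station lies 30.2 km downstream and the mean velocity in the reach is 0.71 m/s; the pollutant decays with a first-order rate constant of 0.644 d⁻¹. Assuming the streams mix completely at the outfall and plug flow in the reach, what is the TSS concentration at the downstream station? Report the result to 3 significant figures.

60.3 mg/L

Flow-weighted average: C = (601.0·13.00 + 149.0·364.0) / 750.0 = 62050/750.0 = 82.73 mg/L.
Travel time t = 30.2·1000 / 0.71 = 42540 s = 11.82 h.
After decay, C = 82.73 × e^(−kt) = 82.73 × 0.7283 = 60.25 mg/L.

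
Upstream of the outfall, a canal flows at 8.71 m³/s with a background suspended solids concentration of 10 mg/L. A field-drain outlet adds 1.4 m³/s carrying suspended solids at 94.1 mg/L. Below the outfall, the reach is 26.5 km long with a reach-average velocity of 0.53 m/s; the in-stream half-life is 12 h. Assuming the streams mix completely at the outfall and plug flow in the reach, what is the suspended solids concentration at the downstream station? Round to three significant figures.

Flow-weighted average: C = (8.710·10.00 + 1.400·94.10) / 10.11 = 218.8/10.11 = 21.65 mg/L.
Travel time t = 26.5·1000 / 0.53 = 50000 s = 13.89 h.
Half-life 12 h → k = ln 2 / 12 = 0.05776 h⁻¹ = 1.386 d⁻¹.
After decay, C = 21.65 × e^(−kt) = 21.65 × 0.4483 = 9.704 mg/L.

9.70 mg/L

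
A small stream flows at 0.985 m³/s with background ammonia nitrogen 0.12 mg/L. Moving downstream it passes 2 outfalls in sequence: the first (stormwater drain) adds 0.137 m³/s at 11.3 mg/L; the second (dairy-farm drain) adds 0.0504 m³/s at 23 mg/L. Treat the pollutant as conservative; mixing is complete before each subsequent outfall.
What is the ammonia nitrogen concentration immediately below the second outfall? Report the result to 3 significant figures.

Outfall 1: combined Q = 1.122 m³/s; C = (0.9850·0.1200 + 0.1370·11.30)/1.122 = 1.485 mg/L.
Outfall 2: combined Q = 1.172 m³/s; C = (1.122·1.485 + 0.05040·23.00)/1.172 = 2.410 mg/L.

2.41 mg/L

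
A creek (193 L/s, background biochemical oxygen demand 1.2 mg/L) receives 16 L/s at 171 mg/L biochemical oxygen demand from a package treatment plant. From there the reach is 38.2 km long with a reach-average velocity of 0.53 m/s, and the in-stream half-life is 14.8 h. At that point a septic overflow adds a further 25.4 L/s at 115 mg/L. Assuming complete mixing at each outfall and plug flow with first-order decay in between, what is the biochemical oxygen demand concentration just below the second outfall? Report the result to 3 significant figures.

17.4 mg/L

Conservation of mass: C = (193.0·1.200 + 16.00·171.0) / 209.0 = 2968/209.0 = 14.20 mg/L; combined flow 209.0 L/s.
Travel time t = 38.2·1000 / 0.53 = 72080 s = 20.02 h.
Half-life 14.8 h → k = ln 2 / 14.8 = 0.04683 h⁻¹ = 1.124 d⁻¹.
First-order decay: C = 14.20·exp(−k·t) = 14.20·0.3915 = 5.559 mg/L.
At the second outfall, C = (209.0·5.559 + 25.40·115.0) / (209.0 + 25.40) = 17.42 mg/L.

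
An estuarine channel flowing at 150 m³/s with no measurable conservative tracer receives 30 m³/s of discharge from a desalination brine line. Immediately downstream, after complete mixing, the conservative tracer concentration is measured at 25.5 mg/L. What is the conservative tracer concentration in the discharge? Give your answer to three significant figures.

153 mg/L

Mass balance: 150.0·0 + 30.00·Cₑ = 180.0·25.50
→ Cₑ = (180.0·25.50 − 150.0·0) / 30.00 = 153.0 mg/L.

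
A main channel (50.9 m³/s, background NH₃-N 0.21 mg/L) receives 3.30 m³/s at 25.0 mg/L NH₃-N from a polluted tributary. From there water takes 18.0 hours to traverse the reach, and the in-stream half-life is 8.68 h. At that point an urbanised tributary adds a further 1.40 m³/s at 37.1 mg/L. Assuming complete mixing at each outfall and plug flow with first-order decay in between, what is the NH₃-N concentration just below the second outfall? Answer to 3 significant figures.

Mass balance: C = (50.90·0.2100 + 3.300·25.00) / 54.20 = 93.19/54.20 = 1.719 mg/L; combined flow 54.20 m³/s.
Half-life 8.68 h → k = ln 2 / 8.68 = 0.07986 h⁻¹ = 1.917 d⁻¹.
Applying C = C₀e^(−kt): 1.719 × 0.2375 = 0.4084 mg/L.
Second outfall: C = (54.20·0.4084 + 1.400·37.10)/55.60 = 1.332 mg/L.

1.33 mg/L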